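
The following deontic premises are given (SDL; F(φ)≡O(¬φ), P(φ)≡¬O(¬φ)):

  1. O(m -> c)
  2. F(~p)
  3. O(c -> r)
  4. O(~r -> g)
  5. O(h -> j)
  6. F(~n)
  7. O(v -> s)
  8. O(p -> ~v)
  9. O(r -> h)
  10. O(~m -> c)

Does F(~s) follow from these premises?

No

Premise 7 is O(v -> s), but O(v) is not derivable from the premises, so it does not yield O(s).
No other premise forces O(s). An ideal world satisfying every premise can still have ~s true, so F(~s) is not derivable.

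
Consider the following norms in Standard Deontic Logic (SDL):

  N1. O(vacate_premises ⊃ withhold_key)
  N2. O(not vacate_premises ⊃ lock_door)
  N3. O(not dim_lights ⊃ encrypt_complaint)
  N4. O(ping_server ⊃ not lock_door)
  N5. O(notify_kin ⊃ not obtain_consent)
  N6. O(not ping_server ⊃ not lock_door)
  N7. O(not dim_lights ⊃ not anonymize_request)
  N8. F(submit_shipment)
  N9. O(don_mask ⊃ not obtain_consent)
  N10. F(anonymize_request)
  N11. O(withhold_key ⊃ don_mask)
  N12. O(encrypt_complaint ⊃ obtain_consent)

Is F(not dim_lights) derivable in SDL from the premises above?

Yes

Premises 4 and 6 are O(ping_server ⊃ not lock_door) and O(not ping_server ⊃ not lock_door); every ideal world satisfies ping_server or not ping_server, so in either case not lock_door holds — hence O(not lock_door).
The contrapositive of premise 2 (O(not vacate_premises ⊃ lock_door)) is O(not lock_door ⊃ vacate_premises), and O(not lock_door) is already established, so O(vacate_premises).
From O(vacate_premises) and premise 1, O(vacate_premises ⊃ withhold_key), we obtain O(withhold_key).
From O(withhold_key) and premise 11, O(withhold_key ⊃ don_mask), we obtain O(don_mask).
Premise 9 is O(don_mask ⊃ not obtain_consent); since O(don_mask), deontic closure gives O(not obtain_consent).
The contrapositive of premise 12 (O(encrypt_complaint ⊃ obtain_consent)) is O(not obtain_consent ⊃ not encrypt_complaint), and O(not obtain_consent) is already established, so O(not encrypt_complaint).
The contrapositive of premise 3 (O(not dim_lights ⊃ encrypt_complaint)) is O(not encrypt_complaint ⊃ dim_lights), and O(not encrypt_complaint) is already established, so O(dim_lights).
Premises 5, 7, 8, 10 do not contribute to this derivation.
So O(dim_lights) holds, i.e. F(not dim_lights). The claim follows.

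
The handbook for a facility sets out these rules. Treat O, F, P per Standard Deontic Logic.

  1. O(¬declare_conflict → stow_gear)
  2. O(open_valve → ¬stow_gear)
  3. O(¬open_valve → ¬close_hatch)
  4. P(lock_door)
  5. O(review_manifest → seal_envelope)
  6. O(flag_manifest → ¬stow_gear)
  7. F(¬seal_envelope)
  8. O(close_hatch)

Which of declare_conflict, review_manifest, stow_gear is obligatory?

Premise 8 states O(close_hatch) outright.
Premise 3, O(¬open_valve → ¬close_hatch), contraposes to O(close_hatch → open_valve); with O(close_hatch) we get O(open_valve).
Premise 2 is O(open_valve → ¬stow_gear); since O(open_valve), deontic closure gives O(¬stow_gear).
Premise 1 is O(¬declare_conflict → stow_gear); contrapositively O(¬stow_gear → declare_conflict). Since O(¬stow_gear) holds, K gives O(declare_conflict).
So O(declare_conflict) holds — declare_conflict is obligatory. None of the other listed options is made obligatory by any chain of premises.

declare_conflict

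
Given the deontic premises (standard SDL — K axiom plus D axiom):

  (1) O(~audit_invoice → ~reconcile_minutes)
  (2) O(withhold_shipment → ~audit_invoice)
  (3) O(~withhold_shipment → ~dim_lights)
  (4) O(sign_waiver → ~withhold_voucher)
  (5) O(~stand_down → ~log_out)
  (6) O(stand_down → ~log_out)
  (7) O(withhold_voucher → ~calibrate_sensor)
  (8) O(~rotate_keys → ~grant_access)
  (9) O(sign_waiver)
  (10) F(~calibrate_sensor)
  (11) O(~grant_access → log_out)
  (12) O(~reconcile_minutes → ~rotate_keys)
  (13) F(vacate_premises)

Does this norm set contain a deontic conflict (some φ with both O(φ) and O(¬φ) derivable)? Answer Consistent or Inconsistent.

Premise 7 is O(withhold_voucher → ~calibrate_sensor), but O(withhold_voucher) is not derivable from the premises, so it does not yield O(~calibrate_sensor).
So O(~calibrate_sensor) is not derivable, and the apparent clash with O(calibrate_sensor) does not arise.
A world satisfying every obligation exists (e.g. audit_invoice=true, calibrate_sensor=true, dim_lights=false, grant_access=true, log_out=false, reconcile_minutes=true, rotate_keys=true, sign_waiver=true, stand_down=false, vacate_premises=false, withhold_shipment=false, withhold_voucher=false); no atom is both obligatory and forbidden, so the set is consistent.

Consistent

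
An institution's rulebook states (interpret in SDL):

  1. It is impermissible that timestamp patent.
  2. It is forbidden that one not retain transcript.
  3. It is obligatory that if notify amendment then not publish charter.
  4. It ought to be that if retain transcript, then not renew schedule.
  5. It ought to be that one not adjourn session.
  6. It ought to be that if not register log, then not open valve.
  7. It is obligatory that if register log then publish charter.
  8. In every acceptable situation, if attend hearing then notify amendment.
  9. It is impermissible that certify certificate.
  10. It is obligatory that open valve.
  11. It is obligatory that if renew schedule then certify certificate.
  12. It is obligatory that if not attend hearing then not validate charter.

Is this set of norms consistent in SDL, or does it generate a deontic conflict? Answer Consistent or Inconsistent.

Consistent

Premise 11 is O(renew_schedule → certify_certificate), but O(renew_schedule) is not derivable from the premises, so it does not yield O(certify_certificate).
So O(certify_certificate) is not derivable, and the apparent clash with O(¬certify_certificate) does not arise.
A world satisfying every obligation exists (e.g. adjourn_session=false, attend_hearing=false, certify_certificate=false, notify_amendment=false, open_valve=true, publish_charter=true, register_log=true, renew_schedule=false, retain_transcript=true, timestamp_patent=false, validate_charter=false); no atom is both obligatory and forbidden, so the set is consistent.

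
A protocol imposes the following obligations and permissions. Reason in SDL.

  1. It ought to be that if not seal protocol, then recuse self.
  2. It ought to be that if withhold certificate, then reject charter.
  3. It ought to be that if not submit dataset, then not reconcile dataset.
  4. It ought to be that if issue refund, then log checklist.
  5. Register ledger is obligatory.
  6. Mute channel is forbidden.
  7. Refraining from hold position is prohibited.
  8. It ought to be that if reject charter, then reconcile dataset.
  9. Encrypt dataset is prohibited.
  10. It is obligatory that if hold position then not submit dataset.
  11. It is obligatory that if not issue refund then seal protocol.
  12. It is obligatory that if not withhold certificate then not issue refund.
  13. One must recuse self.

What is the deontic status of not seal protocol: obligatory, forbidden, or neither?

Forbidden

Premise 7 is F(¬hold_position), i.e. O(hold_position).
With premise 10, O(hold_position → ¬submit_dataset), the K-axiom yields O(¬submit_dataset).
With premise 3, O(¬submit_dataset → ¬reconcile_dataset), the K-axiom yields O(¬reconcile_dataset).
Premise 8, O(reject_charter → reconcile_dataset), contraposes to O(¬reconcile_dataset → ¬reject_charter); with O(¬reconcile_dataset) we get O(¬reject_charter).
The contrapositive of premise 2 (O(withhold_certificate → reject_charter)) is O(¬reject_charter → ¬withhold_certificate), and O(¬reject_charter) is already established, so O(¬withhold_certificate).
From O(¬withhold_certificate) and premise 12, O(¬withhold_certificate → ¬issue_refund), we obtain O(¬issue_refund).
Premise 11 is O(¬issue_refund → seal_protocol); since O(¬issue_refund), deontic closure gives O(seal_protocol).
Premises 1, 4, 5, 6, 9, 13 do not contribute to this derivation.
Thus O(seal_protocol), which is F(¬seal_protocol): ¬seal_protocol is forbidden.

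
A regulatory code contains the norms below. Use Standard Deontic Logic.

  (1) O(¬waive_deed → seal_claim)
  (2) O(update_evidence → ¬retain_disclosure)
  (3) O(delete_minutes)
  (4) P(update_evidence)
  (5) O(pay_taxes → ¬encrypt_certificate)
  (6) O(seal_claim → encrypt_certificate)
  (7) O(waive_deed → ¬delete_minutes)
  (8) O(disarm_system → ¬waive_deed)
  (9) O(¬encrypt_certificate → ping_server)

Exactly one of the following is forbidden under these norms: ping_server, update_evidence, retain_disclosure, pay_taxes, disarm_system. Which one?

pay_taxes

Premise 3 states O(delete_minutes) outright.
Premise 7 is O(waive_deed → ¬delete_minutes); contrapositively O(delete_minutes → ¬waive_deed). Since O(delete_minutes) holds, K gives O(¬waive_deed).
With premise 1, O(¬waive_deed → seal_claim), the K-axiom yields O(seal_claim).
Premise 6 is O(seal_claim → encrypt_certificate); since O(seal_claim), deontic closure gives O(encrypt_certificate).
The contrapositive of premise 5 (O(pay_taxes → ¬encrypt_certificate)) is O(encrypt_certificate → ¬pay_taxes), and O(encrypt_certificate) is already established, so O(¬pay_taxes).
So O(¬pay_taxes) holds, i.e. pay_taxes is forbidden. None of the other listed options is forbidden under the premises.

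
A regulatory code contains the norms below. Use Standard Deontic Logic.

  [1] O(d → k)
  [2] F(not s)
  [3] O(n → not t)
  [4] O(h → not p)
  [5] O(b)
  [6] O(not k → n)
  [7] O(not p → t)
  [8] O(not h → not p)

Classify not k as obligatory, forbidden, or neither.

Forbidden

Premises 8 and 4 are O(not h → not p) and O(h → not p); every ideal world satisfies not h or h, so in either case not p holds — hence O(not p).
With premise 7, O(not p → t), the K-axiom yields O(t).
Premise 3, O(n → not t), contraposes to O(t → not n); with O(t) we get O(not n).
Premise 6 is O(not k → n); contrapositively O(not n → k). Since O(not n) holds, K gives O(k).
Premises 1, 2, 5 do not contribute to this derivation.
Thus O(k), which is F(not k): not k is forbidden.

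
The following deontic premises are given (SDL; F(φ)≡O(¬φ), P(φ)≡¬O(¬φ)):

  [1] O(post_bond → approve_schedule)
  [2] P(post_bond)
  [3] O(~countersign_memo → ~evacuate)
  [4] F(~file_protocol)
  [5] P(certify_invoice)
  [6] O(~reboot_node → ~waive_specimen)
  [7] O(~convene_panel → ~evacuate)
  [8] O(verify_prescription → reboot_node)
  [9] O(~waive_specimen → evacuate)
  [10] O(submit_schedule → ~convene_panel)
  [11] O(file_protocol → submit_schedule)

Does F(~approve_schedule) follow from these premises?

Premise 1 is O(post_bond → approve_schedule), but O(post_bond) is not derivable from the premises (the permission P(post_bond) asserts only ~O(~post_bond), not O(post_bond)), so it does not yield O(approve_schedule).
No other premise forces O(approve_schedule). An ideal world satisfying every premise can still have ~approve_schedule true, so F(~approve_schedule) is not derivable.

No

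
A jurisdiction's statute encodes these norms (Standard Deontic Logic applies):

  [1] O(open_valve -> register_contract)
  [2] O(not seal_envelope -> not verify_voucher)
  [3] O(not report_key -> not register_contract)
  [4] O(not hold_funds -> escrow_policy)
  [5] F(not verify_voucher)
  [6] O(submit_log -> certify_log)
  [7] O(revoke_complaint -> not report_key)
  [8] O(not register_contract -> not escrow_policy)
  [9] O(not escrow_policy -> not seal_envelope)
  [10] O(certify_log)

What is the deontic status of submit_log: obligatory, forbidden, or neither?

Premise 6 is O(submit_log -> certify_log); even if O(certify_log) held, inferring O(submit_log) would be affirming the consequent — invalid.
No premise or chain of K-axiom applications forces O(submit_log), and none forces O(not submit_log). So submit_log is neither obligatory nor forbidden under these norms.

Neither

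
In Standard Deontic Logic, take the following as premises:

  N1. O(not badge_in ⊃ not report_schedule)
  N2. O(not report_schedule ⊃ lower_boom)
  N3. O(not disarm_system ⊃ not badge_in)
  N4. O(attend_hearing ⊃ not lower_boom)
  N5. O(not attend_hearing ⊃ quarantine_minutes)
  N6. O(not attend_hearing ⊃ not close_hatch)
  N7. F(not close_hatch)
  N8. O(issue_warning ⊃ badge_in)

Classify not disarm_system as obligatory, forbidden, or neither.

F(not close_hatch) at premise 7 means O(close_hatch).
The contrapositive of premise 6 (O(not attend_hearing ⊃ not close_hatch)) is O(close_hatch ⊃ attend_hearing), and O(close_hatch) is already established, so O(attend_hearing).
From O(attend_hearing) and premise 4, O(attend_hearing ⊃ not lower_boom), we obtain O(not lower_boom).
Premise 2 is O(not report_schedule ⊃ lower_boom); contrapositively O(not lower_boom ⊃ report_schedule). Since O(not lower_boom) holds, K gives O(report_schedule).
The contrapositive of premise 1 (O(not badge_in ⊃ not report_schedule)) is O(report_schedule ⊃ badge_in), and O(report_schedule) is already established, so O(badge_in).
The contrapositive of premise 3 (O(not disarm_system ⊃ not badge_in)) is O(badge_in ⊃ disarm_system), and O(badge_in) is already established, so O(disarm_system).
Premises 5, 8 do not contribute to this derivation.
Thus O(disarm_system), which is F(not disarm_system): not disarm_system is forbidden.

Forbidden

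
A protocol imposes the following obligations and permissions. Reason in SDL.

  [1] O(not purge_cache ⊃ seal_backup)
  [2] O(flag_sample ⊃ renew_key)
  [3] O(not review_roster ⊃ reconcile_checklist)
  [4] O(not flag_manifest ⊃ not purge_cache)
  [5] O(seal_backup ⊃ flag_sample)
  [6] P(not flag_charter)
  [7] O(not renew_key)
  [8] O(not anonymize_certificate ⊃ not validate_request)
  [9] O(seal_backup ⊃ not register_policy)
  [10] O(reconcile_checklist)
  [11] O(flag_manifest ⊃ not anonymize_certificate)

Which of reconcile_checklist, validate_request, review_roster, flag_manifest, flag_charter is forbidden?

validate_request

From premise 7 we have O(not renew_key).
Premise 2, O(flag_sample ⊃ renew_key), contraposes to O(not renew_key ⊃ not flag_sample); with O(not renew_key) we get O(not flag_sample).
Premise 5, O(seal_backup ⊃ flag_sample), contraposes to O(not flag_sample ⊃ not seal_backup); with O(not flag_sample) we get O(not seal_backup).
Premise 1 is O(not purge_cache ⊃ seal_backup); contrapositively O(not seal_backup ⊃ purge_cache). Since O(not seal_backup) holds, K gives O(purge_cache).
Premise 4, O(not flag_manifest ⊃ not purge_cache), contraposes to O(purge_cache ⊃ flag_manifest); with O(purge_cache) we get O(flag_manifest).
With premise 11, O(flag_manifest ⊃ not anonymize_certificate), the K-axiom yields O(not anonymize_certificate).
From O(not anonymize_certificate) and premise 8, O(not anonymize_certificate ⊃ not validate_request), we obtain O(not validate_request).
So O(not validate_request) holds, i.e. validate_request is forbidden. None of the other listed options is forbidden under the premises.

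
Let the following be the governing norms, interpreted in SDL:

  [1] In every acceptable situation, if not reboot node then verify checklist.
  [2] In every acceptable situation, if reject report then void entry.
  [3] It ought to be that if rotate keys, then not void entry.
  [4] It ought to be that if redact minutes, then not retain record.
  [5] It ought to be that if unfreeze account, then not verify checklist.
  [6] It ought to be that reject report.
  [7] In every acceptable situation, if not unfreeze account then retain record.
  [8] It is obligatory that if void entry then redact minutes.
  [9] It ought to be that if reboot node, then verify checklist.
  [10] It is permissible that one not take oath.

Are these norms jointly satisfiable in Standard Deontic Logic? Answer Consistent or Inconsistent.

Inconsistent

Premises 9 and 1 cover both cases: O(reboot_node → verify_checklist) and O(¬reboot_node → verify_checklist). Since reboot_node ∨ ¬reboot_node is a tautology, O(verify_checklist) follows.
The contrapositive of premise 5 (O(unfreeze_account → ¬verify_checklist)) is O(verify_checklist → ¬unfreeze_account), and O(verify_checklist) is already established, so O(¬unfreeze_account).
With premise 7, O(¬unfreeze_account → retain_record), the K-axiom yields O(retain_record).
The contrapositive of premise 4 (O(redact_minutes → ¬retain_record)) is O(retain_record → ¬redact_minutes), and O(retain_record) is already established, so O(¬redact_minutes).
Premise 8, O(void_entry → redact_minutes), contraposes to O(¬redact_minutes → ¬void_entry); with O(¬redact_minutes) we get O(¬void_entry).
The contrapositive of premise 2 (O(reject_report → void_entry)) is O(¬void_entry → ¬reject_report), and O(¬void_entry) is already established, so O(¬reject_report).
But premise 6 directly asserts O(reject_report).
We now have both O(¬reject_report) and O(reject_report) — reject_report is simultaneously obligatory and forbidden, violating the D-axiom.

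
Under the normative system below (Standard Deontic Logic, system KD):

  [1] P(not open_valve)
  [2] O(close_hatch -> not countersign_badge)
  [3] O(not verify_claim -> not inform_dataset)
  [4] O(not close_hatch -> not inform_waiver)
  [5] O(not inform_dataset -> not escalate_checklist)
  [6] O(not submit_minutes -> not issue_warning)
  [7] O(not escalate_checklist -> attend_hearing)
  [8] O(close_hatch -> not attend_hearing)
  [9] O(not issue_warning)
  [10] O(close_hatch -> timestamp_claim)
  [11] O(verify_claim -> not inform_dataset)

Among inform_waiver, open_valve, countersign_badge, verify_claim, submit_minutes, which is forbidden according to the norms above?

inform_waiver

By case analysis on verify_claim: premise 11 gives O(verify_claim -> not inform_dataset) and premise 3 gives O(not verify_claim -> not inform_dataset), so O(not inform_dataset) either way.
From O(not inform_dataset) and premise 5, O(not inform_dataset -> not escalate_checklist), we obtain O(not escalate_checklist).
From O(not escalate_checklist) and premise 7, O(not escalate_checklist -> attend_hearing), we obtain O(attend_hearing).
The contrapositive of premise 8 (O(close_hatch -> not attend_hearing)) is O(attend_hearing -> not close_hatch), and O(attend_hearing) is already established, so O(not close_hatch).
Premise 4 is O(not close_hatch -> not inform_waiver); since O(not close_hatch), deontic closure gives O(not inform_waiver).
So O(not inform_waiver) holds, i.e. inform_waiver is forbidden. None of the other listed options is forbidden under the premises.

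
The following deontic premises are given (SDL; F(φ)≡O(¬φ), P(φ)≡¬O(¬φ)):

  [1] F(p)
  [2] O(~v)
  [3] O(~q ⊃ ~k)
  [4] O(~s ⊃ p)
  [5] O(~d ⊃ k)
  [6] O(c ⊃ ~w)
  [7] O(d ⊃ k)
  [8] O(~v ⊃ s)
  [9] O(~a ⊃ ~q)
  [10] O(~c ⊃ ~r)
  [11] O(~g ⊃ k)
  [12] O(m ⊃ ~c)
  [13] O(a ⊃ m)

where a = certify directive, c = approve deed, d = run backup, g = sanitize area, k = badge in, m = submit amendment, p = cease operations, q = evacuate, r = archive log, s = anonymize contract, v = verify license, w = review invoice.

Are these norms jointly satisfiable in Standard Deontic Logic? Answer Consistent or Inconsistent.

Consistent

Premise 4 is O(~s ⊃ p), but O(~s) is not derivable from the premises, so it does not yield O(p).
So O(p) is not derivable, and the apparent clash with O(~p) does not arise.
A world satisfying every obligation exists (e.g. a=true, c=false, d=false, g=false, k=true, m=true, p=false, q=true, r=false, s=true, v=false, w=false); no atom is both obligatory and forbidden, so the set is consistent.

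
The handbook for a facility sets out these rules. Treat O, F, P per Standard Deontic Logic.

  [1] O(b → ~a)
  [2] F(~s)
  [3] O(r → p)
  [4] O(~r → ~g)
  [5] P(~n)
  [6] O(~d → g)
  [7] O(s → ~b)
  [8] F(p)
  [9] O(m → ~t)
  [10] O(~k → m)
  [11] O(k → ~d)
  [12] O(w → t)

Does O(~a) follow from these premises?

Premise 1 is O(b → ~a), but O(b) is not derivable from the premises, so it does not yield O(~a).
No other premise forces O(~a). An ideal world satisfying every premise can still have ~a false, so O(~a) is not derivable.

No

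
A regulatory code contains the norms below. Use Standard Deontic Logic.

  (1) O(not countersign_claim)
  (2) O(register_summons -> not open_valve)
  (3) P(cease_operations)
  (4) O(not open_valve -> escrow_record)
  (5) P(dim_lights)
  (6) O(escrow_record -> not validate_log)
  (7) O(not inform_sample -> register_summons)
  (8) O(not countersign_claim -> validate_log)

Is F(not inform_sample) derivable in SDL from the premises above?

Premise 1 gives O(not countersign_claim).
From O(not countersign_claim) and premise 8, O(not countersign_claim -> validate_log), we obtain O(validate_log).
The contrapositive of premise 6 (O(escrow_record -> not validate_log)) is O(validate_log -> not escrow_record), and O(validate_log) is already established, so O(not escrow_record).
The contrapositive of premise 4 (O(not open_valve -> escrow_record)) is O(not escrow_record -> open_valve), and O(not escrow_record) is already established, so O(open_valve).
Premise 2 is O(register_summons -> not open_valve); contrapositively O(open_valve -> not register_summons). Since O(open_valve) holds, K gives O(not register_summons).
The contrapositive of premise 7 (O(not inform_sample -> register_summons)) is O(not register_summons -> inform_sample), and O(not register_summons) is already established, so O(inform_sample).
Premises 3, 5 do not contribute to this derivation.
So O(inform_sample) holds, i.e. F(not inform_sample). The claim follows.

Yes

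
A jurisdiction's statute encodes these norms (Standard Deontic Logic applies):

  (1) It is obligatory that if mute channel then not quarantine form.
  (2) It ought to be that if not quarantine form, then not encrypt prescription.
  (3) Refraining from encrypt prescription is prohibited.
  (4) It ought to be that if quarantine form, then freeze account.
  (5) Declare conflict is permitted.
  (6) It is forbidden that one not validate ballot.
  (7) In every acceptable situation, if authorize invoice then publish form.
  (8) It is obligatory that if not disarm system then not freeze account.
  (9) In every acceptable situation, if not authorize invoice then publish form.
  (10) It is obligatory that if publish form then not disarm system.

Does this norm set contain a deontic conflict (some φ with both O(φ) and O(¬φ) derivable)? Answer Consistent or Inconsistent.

Inconsistent

By case analysis on ¬authorize_invoice: premise 9 gives O(¬authorize_invoice → publish_form) and premise 7 gives O(authorize_invoice → publish_form), so O(publish_form) either way.
From O(publish_form) and premise 10, O(publish_form → ¬disarm_system), we obtain O(¬disarm_system).
With premise 8, O(¬disarm_system → ¬freeze_account), the K-axiom yields O(¬freeze_account).
The contrapositive of premise 4 (O(quarantine_form → freeze_account)) is O(¬freeze_account → ¬quarantine_form), and O(¬freeze_account) is already established, so O(¬quarantine_form).
With premise 2, O(¬quarantine_form → ¬encrypt_prescription), the K-axiom yields O(¬encrypt_prescription).
However, F(¬encrypt_prescription) at premise 3 amounts to O(encrypt_prescription).
We now have both O(¬encrypt_prescription) and O(encrypt_prescription) — encrypt_prescription is simultaneously obligatory and forbidden, violating the D-axiom.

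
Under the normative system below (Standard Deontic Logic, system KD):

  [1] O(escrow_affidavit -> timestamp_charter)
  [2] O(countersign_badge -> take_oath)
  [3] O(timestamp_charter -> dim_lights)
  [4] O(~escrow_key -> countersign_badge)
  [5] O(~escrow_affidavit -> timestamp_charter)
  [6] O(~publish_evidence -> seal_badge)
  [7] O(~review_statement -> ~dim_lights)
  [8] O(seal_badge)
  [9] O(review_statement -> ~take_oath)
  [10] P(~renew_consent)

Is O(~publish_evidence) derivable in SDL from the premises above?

No

Premise 6 is O(~publish_evidence -> seal_badge); even if O(seal_badge) held, inferring O(~publish_evidence) would be affirming the consequent — invalid.
No other premise forces O(~publish_evidence). An ideal world satisfying every premise can still have ~publish_evidence false, so O(~publish_evidence) is not derivable.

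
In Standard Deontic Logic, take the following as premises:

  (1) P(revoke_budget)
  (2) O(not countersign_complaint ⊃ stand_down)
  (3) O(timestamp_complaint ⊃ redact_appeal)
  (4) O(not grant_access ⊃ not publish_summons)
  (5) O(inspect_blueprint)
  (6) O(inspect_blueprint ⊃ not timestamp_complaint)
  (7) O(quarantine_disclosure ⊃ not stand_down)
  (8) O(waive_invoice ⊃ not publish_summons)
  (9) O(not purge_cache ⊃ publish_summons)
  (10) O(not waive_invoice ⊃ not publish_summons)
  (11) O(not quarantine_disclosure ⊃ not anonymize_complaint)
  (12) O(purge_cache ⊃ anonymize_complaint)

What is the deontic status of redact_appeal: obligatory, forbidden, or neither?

Neither

Premise 3 is O(timestamp_complaint ⊃ redact_appeal), but O(timestamp_complaint) is not derivable from the premises, so it does not yield O(redact_appeal).
No premise or chain of K-axiom applications forces O(redact_appeal), and none forces O(not redact_appeal). So redact_appeal is neither obligatory nor forbidden under these norms.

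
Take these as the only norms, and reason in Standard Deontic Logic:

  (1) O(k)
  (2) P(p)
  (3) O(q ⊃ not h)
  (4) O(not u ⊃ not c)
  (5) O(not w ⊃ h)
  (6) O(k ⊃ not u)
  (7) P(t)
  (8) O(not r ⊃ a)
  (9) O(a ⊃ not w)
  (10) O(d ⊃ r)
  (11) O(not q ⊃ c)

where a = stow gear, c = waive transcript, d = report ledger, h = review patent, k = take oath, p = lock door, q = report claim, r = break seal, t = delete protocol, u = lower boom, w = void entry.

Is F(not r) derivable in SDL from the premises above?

Yes

Premise 1 states O(k) outright.
With premise 6, O(k ⊃ not u), the K-axiom yields O(not u).
Premise 4 is O(not u ⊃ not c); since O(not u), deontic closure gives O(not c).
Premise 11, O(not q ⊃ c), contraposes to O(not c ⊃ q); with O(not c) we get O(q).
Applying K to premise 3 (O(q ⊃ not h)) and O(q) yields O(not h).
Premise 5, O(not w ⊃ h), contraposes to O(not h ⊃ w); with O(not h) we get O(w).
Premise 9, O(a ⊃ not w), contraposes to O(w ⊃ not a); with O(w) we get O(not a).
Premise 8, O(not r ⊃ a), contraposes to O(not a ⊃ r); with O(not a) we get O(r).
Premises 2, 7, 10 do not contribute to this derivation.
So O(r) holds, i.e. F(not r). The claim follows.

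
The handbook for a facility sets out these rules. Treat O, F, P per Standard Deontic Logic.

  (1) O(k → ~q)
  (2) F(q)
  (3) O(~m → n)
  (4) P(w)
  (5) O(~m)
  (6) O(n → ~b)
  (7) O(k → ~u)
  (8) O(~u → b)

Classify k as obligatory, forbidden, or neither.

Forbidden

Premise 5 gives O(~m).
Applying K to premise 3 (O(~m → n)) and O(~m) yields O(n).
Premise 6 is O(n → ~b); since O(n), deontic closure gives O(~b).
Premise 8 is O(~u → b); contrapositively O(~b → u). Since O(~b) holds, K gives O(u).
The contrapositive of premise 7 (O(k → ~u)) is O(u → ~k), and O(u) is already established, so O(~k).
Premises 1, 2, 4 do not contribute to this derivation.
Thus O(~k), which is F(k): k is forbidden.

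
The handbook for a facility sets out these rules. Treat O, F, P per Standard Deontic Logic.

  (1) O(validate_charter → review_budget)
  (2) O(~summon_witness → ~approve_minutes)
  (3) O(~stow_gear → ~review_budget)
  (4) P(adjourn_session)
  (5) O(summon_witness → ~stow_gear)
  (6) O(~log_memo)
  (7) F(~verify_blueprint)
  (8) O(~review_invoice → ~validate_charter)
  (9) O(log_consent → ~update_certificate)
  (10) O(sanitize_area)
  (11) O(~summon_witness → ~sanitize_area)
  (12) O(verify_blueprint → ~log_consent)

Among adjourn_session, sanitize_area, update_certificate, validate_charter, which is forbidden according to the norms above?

validate_charter

From premise 10 we have O(sanitize_area).
Premise 11, O(~summon_witness → ~sanitize_area), contraposes to O(sanitize_area → summon_witness); with O(sanitize_area) we get O(summon_witness).
From O(summon_witness) and premise 5, O(summon_witness → ~stow_gear), we obtain O(~stow_gear).
Premise 3 is O(~stow_gear → ~review_budget); since O(~stow_gear), deontic closure gives O(~review_budget).
The contrapositive of premise 1 (O(validate_charter → review_budget)) is O(~review_budget → ~validate_charter), and O(~review_budget) is already established, so O(~validate_charter).
So O(~validate_charter) holds, i.e. validate_charter is forbidden. None of the other listed options is forbidden under the premises.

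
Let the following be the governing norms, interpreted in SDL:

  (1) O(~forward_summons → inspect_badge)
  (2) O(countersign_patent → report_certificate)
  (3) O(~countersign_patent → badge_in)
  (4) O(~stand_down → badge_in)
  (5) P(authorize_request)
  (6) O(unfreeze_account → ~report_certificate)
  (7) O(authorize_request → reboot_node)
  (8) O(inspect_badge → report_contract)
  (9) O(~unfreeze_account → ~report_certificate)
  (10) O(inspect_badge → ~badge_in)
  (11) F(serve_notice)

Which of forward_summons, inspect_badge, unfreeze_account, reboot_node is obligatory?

By case analysis on unfreeze_account: premise 6 gives O(unfreeze_account → ~report_certificate) and premise 9 gives O(~unfreeze_account → ~report_certificate), so O(~report_certificate) either way.
Premise 2 is O(countersign_patent → report_certificate); contrapositively O(~report_certificate → ~countersign_patent). Since O(~report_certificate) holds, K gives O(~countersign_patent).
Premise 3 is O(~countersign_patent → badge_in); since O(~countersign_patent), deontic closure gives O(badge_in).
Premise 10 is O(inspect_badge → ~badge_in); contrapositively O(badge_in → ~inspect_badge). Since O(badge_in) holds, K gives O(~inspect_badge).
The contrapositive of premise 1 (O(~forward_summons → inspect_badge)) is O(~inspect_badge → forward_summons), and O(~inspect_badge) is already established, so O(forward_summons).
So O(forward_summons) holds — forward_summons is obligatory. None of the other listed options is made obligatory by any chain of premises.

forward_summons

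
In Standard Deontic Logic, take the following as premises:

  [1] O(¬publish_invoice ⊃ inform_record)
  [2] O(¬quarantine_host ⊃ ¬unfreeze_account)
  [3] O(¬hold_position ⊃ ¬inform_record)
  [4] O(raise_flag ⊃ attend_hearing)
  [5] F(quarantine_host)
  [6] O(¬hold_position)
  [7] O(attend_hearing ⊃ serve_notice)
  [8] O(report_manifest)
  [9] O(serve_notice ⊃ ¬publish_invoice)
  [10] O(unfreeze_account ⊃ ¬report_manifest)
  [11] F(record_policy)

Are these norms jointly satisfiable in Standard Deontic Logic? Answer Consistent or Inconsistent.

Consistent

Premise 10 is O(unfreeze_account ⊃ ¬report_manifest), but O(unfreeze_account) is not derivable from the premises, so it does not yield O(¬report_manifest).
So O(¬report_manifest) is not derivable, and the apparent clash with O(report_manifest) does not arise.
A world satisfying every obligation exists (e.g. attend_hearing=false, hold_position=false, inform_record=false, publish_invoice=true, quarantine_host=false, raise_flag=false, record_policy=false, report_manifest=true, serve_notice=false, unfreeze_account=false); no atom is both obligatory and forbidden, so the set is consistent.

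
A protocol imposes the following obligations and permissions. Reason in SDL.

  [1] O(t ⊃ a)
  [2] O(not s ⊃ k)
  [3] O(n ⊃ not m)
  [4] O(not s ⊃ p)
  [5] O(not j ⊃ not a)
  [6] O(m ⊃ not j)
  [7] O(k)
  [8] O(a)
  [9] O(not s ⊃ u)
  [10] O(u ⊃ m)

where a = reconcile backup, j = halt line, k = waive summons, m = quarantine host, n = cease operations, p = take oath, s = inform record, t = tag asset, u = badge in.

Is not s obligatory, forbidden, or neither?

Forbidden

Premise 8 states O(a) outright.
The contrapositive of premise 5 (O(not j ⊃ not a)) is O(a ⊃ j), and O(a) is already established, so O(j).
The contrapositive of premise 6 (O(m ⊃ not j)) is O(j ⊃ not m), and O(j) is already established, so O(not m).
Premise 10 is O(u ⊃ m); contrapositively O(not m ⊃ not u). Since O(not m) holds, K gives O(not u).
Premise 9 is O(not s ⊃ u); contrapositively O(not u ⊃ s). Since O(not u) holds, K gives O(s).
Premises 1, 2, 3, 4, 7 do not contribute to this derivation.
Thus O(s), which is F(not s): not s is forbidden.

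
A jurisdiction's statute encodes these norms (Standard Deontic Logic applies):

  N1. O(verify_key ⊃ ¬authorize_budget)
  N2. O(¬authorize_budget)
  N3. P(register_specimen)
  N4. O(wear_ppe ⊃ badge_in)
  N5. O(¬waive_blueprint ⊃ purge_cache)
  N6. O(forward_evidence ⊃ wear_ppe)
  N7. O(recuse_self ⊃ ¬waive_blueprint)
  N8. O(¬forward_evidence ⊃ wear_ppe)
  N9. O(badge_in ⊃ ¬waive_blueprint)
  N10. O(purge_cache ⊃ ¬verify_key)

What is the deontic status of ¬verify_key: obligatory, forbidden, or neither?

By case analysis on forward_evidence: premise 6 gives O(forward_evidence ⊃ wear_ppe) and premise 8 gives O(¬forward_evidence ⊃ wear_ppe), so O(wear_ppe) either way.
With premise 4, O(wear_ppe ⊃ badge_in), the K-axiom yields O(badge_in).
With premise 9, O(badge_in ⊃ ¬waive_blueprint), the K-axiom yields O(¬waive_blueprint).
With premise 5, O(¬waive_blueprint ⊃ purge_cache), the K-axiom yields O(purge_cache).
Applying K to premise 10 (O(purge_cache ⊃ ¬verify_key)) and O(purge_cache) yields O(¬verify_key).
Premises 1, 2, 3, 7 do not contribute to this derivation.
Hence ¬verify_key is obligatory.

Obligatory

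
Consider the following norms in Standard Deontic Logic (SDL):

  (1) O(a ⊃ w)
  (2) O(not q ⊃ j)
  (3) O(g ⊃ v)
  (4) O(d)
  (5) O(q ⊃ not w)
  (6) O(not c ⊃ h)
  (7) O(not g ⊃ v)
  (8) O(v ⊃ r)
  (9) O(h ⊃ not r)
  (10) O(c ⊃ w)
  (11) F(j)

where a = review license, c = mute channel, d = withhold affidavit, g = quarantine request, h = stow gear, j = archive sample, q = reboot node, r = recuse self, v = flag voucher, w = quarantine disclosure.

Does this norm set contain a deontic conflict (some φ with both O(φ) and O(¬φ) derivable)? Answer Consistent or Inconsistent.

Premises 7 and 3 are O(not g ⊃ v) and O(g ⊃ v); every ideal world satisfies not g or g, so in either case v holds — hence O(v).
From O(v) and premise 8, O(v ⊃ r), we obtain O(r).
The contrapositive of premise 9 (O(h ⊃ not r)) is O(r ⊃ not h), and O(r) is already established, so O(not h).
Premise 6 is O(not c ⊃ h); contrapositively O(not h ⊃ c). Since O(not h) holds, K gives O(c).
With premise 10, O(c ⊃ w), the K-axiom yields O(w).
Premise 5, O(q ⊃ not w), contraposes to O(w ⊃ not q); with O(w) we get O(not q).
With premise 2, O(not q ⊃ j), the K-axiom yields O(j).
However, F(j) at premise 11 amounts to O(not j).
We now have both O(j) and O(not j) — j is simultaneously obligatory and forbidden, violating the D-axiom.

Inconsistent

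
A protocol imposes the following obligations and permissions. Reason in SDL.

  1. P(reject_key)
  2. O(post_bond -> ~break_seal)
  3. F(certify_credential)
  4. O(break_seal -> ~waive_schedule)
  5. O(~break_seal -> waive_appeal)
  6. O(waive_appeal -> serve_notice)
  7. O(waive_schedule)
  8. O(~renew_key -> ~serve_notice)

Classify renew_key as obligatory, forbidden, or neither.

Obligatory

From premise 7 we have O(waive_schedule).
Premise 4 is O(break_seal -> ~waive_schedule); contrapositively O(waive_schedule -> ~break_seal). Since O(waive_schedule) holds, K gives O(~break_seal).
With premise 5, O(~break_seal -> waive_appeal), the K-axiom yields O(waive_appeal).
From O(waive_appeal) and premise 6, O(waive_appeal -> serve_notice), we obtain O(serve_notice).
Premise 8 is O(~renew_key -> ~serve_notice); contrapositively O(serve_notice -> renew_key). Since O(serve_notice) holds, K gives O(renew_key).
Premises 1, 2, 3 do not contribute to this derivation.
Hence renew_key is obligatory.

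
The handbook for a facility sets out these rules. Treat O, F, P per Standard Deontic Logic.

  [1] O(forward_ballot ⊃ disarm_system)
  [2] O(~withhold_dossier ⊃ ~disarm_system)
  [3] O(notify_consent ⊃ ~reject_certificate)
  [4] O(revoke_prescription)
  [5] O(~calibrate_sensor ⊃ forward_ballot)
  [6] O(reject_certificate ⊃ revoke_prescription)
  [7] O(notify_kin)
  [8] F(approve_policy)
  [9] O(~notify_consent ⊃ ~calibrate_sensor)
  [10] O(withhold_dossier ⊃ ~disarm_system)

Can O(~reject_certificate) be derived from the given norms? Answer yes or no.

Yes

Premises 2 and 10 cover both cases: O(~withhold_dossier ⊃ ~disarm_system) and O(withhold_dossier ⊃ ~disarm_system). Since ~withhold_dossier ∨ withhold_dossier is a tautology, O(~disarm_system) follows.
Premise 1 is O(forward_ballot ⊃ disarm_system); contrapositively O(~disarm_system ⊃ ~forward_ballot). Since O(~disarm_system) holds, K gives O(~forward_ballot).
Premise 5 is O(~calibrate_sensor ⊃ forward_ballot); contrapositively O(~forward_ballot ⊃ calibrate_sensor). Since O(~forward_ballot) holds, K gives O(calibrate_sensor).
Premise 9, O(~notify_consent ⊃ ~calibrate_sensor), contraposes to O(calibrate_sensor ⊃ notify_consent); with O(calibrate_sensor) we get O(notify_consent).
With premise 3, O(notify_consent ⊃ ~reject_certificate), the K-axiom yields O(~reject_certificate).
Premises 4, 6, 7, 8 do not contribute to this derivation.
So O(~reject_certificate) follows.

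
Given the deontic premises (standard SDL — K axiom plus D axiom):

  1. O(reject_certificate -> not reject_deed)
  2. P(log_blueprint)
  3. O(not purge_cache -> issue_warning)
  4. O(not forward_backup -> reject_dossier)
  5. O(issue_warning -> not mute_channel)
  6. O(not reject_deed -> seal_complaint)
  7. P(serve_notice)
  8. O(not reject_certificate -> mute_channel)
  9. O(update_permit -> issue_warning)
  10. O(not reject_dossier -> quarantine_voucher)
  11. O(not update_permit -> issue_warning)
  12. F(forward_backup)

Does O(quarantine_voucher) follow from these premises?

Premise 10 is O(not reject_dossier -> quarantine_voucher), but O(not reject_dossier) is not derivable from the premises, so it does not yield O(quarantine_voucher).
No other premise forces O(quarantine_voucher). An ideal world satisfying every premise can still have quarantine_voucher false, so O(quarantine_voucher) is not derivable.

No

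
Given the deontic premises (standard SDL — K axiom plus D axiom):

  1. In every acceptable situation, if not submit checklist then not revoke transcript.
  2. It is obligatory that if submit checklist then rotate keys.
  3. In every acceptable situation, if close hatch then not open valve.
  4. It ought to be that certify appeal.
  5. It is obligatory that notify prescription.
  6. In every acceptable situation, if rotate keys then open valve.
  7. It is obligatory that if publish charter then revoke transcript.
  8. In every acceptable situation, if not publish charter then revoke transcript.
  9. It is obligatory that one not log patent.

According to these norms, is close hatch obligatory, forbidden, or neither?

Forbidden

Premises 7 and 8 are O(publish_charter → revoke_transcript) and O(¬publish_charter → revoke_transcript); every ideal world satisfies publish_charter or ¬publish_charter, so in either case revoke_transcript holds — hence O(revoke_transcript).
Premise 1, O(¬submit_checklist → ¬revoke_transcript), contraposes to O(revoke_transcript → submit_checklist); with O(revoke_transcript) we get O(submit_checklist).
From O(submit_checklist) and premise 2, O(submit_checklist → rotate_keys), we obtain O(rotate_keys).
From O(rotate_keys) and premise 6, O(rotate_keys → open_valve), we obtain O(open_valve).
Premise 3 is O(close_hatch → ¬open_valve); contrapositively O(open_valve → ¬close_hatch). Since O(open_valve) holds, K gives O(¬close_hatch).
Premises 4, 5, 9 do not contribute to this derivation.
Thus O(¬close_hatch), which is F(close_hatch): close_hatch is forbidden.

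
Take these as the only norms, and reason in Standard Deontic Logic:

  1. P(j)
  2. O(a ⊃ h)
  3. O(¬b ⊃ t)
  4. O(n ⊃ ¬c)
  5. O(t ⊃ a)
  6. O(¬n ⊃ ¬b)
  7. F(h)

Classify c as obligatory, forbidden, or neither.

Forbidden

F(h) at premise 7 means O(¬h).
The contrapositive of premise 2 (O(a ⊃ h)) is O(¬h ⊃ ¬a), and O(¬h) is already established, so O(¬a).
Premise 5 is O(t ⊃ a); contrapositively O(¬a ⊃ ¬t). Since O(¬a) holds, K gives O(¬t).
Premise 3 is O(¬b ⊃ t); contrapositively O(¬t ⊃ b). Since O(¬t) holds, K gives O(b).
Premise 6 is O(¬n ⊃ ¬b); contrapositively O(b ⊃ n). Since O(b) holds, K gives O(n).
Premise 4 is O(n ⊃ ¬c); since O(n), deontic closure gives O(¬c).
Premise 1 does not contribute to this derivation.
Thus O(¬c), which is F(c): c is forbidden.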